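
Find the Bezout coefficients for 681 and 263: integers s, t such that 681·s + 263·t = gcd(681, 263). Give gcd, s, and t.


Euclidean algorithm on (681, 263) — divide until remainder is 0:
  681 = 2 · 263 + 155
  263 = 1 · 155 + 108
  155 = 1 · 108 + 47
  108 = 2 · 47 + 14
  47 = 3 · 14 + 5
  14 = 2 · 5 + 4
  5 = 1 · 4 + 1
  4 = 4 · 1 + 0
gcd(681, 263) = 1.
Track Bezout coefficients alongside the remainders: start with r₀ = 681 = a·1 + b·0 (s = 1, t = 0) and r₁ = 263 = a·0 + b·1 (s = 0, t = 1); each new remainder r_{k+1} = r_{k-1} − q_k·r_k inherits s_{k+1} = s_{k-1} − q_k·s_k, t_{k+1} = t_{k-1} − q_k·t_k, so r_k = a·s_k + b·t_k at every step:
  q = 2: r = 155, s = 1 − 2·0 = 1, t = 0 − 2·1 = -2  (check: 681·1 + 263·(-2) = 155)
  q = 1: r = 108, s = 0 − 1·1 = -1, t = 1 − 1·(-2) = 3  (check: 681·(-1) + 263·3 = 108)
  q = 1: r = 47, s = 1 − 1·(-1) = 2, t = -2 − 1·3 = -5  (check: 681·2 + 263·(-5) = 47)
  q = 2: r = 14, s = -1 − 2·2 = -5, t = 3 − 2·(-5) = 13  (check: 681·(-5) + 263·13 = 14)
  q = 3: r = 5, s = 2 − 3·(-5) = 17, t = -5 − 3·13 = -44  (check: 681·17 + 263·(-44) = 5)
  q = 2: r = 4, s = -5 − 2·17 = -39, t = 13 − 2·(-44) = 101  (check: 681·(-39) + 263·101 = 4)
  q = 1: r = 1, s = 17 − 1·(-39) = 56, t = -44 − 1·101 = -145  (check: 681·56 + 263·(-145) = 1)
The row with r = 1 (the gcd) gives the Bezout coefficients s = 56, t = -145.
Result: 681 · (56) + 263 · (-145) = 1.

gcd(681, 263) = 1; s = 56, t = -145 (check: 681·56 + 263·(-145) = 1).


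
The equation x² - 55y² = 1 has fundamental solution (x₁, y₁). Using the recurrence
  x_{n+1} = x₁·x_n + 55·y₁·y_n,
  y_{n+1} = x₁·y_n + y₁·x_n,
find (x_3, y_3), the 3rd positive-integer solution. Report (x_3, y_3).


Step 1: Find the fundamental solution (x₁, y₁) of x² - 55y² = 1.
  Expand √55 as a continued fraction. a₀ = ⌊√55⌋ = 7; iterate m_{k+1} = d_k·a_k − m_k, d_{k+1} = (55 − m_{k+1}²)/d_k, a_{k+1} = ⌊(a₀ + m_{k+1})/d_{k+1}⌋ (starting m₀ = 0, d₀ = 1), with convergents p_k = a_k·p_{k-1} + p_{k-2}, q_k = a_k·q_{k-1} + q_{k-2} (p₋₁ = 1, q₋₁ = 0):
  k = 0: a₀ = 7; p₀/q₀ = 7/1; p₀² − 55·q₀² = 49 − 55 = -6.
  k = 1: m = 7, d = 6, a = ⌊(7 + 7)/6⌋ = 2; p/q = (2·7 + 1)/(2·1 + 0) = 15/2; p² − 55·q² = 225 − 220 = 5.
  k = 2: m = 5, d = 5, a = ⌊(7 + 5)/5⌋ = 2; p/q = (2·15 + 7)/(2·2 + 1) = 37/5; p² − 55·q² = 1369 − 1375 = -6.
  k = 3: m = 5, d = 6, a = ⌊(7 + 5)/6⌋ = 2; p/q = (2·37 + 15)/(2·5 + 2) = 89/12; p² − 55·q² = 7921 − 7920 = 1.
  The first convergent with p² − 55·q² = 1 gives the fundamental solution (x₁, y₁) = (89, 12).
Step 2: Apply the recurrence (x_{n+1}, y_{n+1}) = (x₁x_n + 55y₁y_n, x₁y_n + y₁x_n) repeatedly.
  From (x_1, y_1) = (89, 12): x_2 = 89·89 + 55·12·12 = 15841; y_2 = 89·12 + 12·89 = 2136.
  From (x_2, y_2) = (15841, 2136): x_3 = 89·15841 + 55·12·2136 = 2819609; y_3 = 89·2136 + 12·15841 = 380196.
Step 3: Verify x_3² - 55·y_3² = 7950194912881 - 7950194912880 = 1 (should be 1). ✓

(x_1, y_1) = (89, 12); (x_3, y_3) = (2819609, 380196).


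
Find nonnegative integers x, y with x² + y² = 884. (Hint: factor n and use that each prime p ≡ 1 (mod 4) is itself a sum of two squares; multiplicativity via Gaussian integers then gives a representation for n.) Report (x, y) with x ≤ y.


Step 1: Factor n = 884 = 2^2 · 13 · 17.
Step 2: Check the mod-4 condition on each prime factor: 2 = 2 (special); 13 ≡ 1 (mod 4), exponent 1; 17 ≡ 1 (mod 4), exponent 1.
All primes ≡ 3 (mod 4) appear to even exponent (or don't appear), so by the two-squares theorem n IS expressible as a sum of two squares.
Step 3: Build a representation. Group n = k² · m with k = 2 and m = 13 · 17 = 221 (a product of primes ≡ 1 (mod 4)); a representation of m scales to one of n via (k·x)² + (k·y)² = k²(x² + y²). Each prime p ≡ 1 (mod 4) is itself a sum of two squares; find a² by testing p − a² for a perfect square:
  13: 13 − 1² = 12, 13 − 2² = 9 = 3² ⇒ 13 = 2² + 3².
  17: 17 − 1² = 16 = 4² ⇒ 17 = 1² + 4².
  Combine using the Brahmagupta–Fibonacci identity (a² + b²)(c² + d²) = (ac − bd)² + (ad + bc)² = (ac + bd)² + (ad − bc)²:
  13 · 17 = 221: from (2² + 3²)(1² + 4²), take (2·1 − 3·4, 2·4 + 3·1) = (2 − 12, 8 + 3) = (-10, 11); dropping signs (only squares matter) gives (10, 11); check 10² + 11² = 100 + 121 = 221 ✓.
  Scale by k = 2: (2·10, 2·11) = (20, 22).
Step 4: Order so x ≤ y and verify: 20² + 22² = 400 + 484 = 884 = n. ✓

n = 884 = 20² + 22² (one valid representation with x ≤ y).


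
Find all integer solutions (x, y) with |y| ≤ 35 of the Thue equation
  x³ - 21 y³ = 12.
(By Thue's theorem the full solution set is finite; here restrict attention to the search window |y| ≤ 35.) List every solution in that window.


The equation is x³ - 21y³ = 12. For fixed y, x³ = 21·y³ + 12, so a solution requires the RHS to be a perfect cube.
Strategy: iterate y from -35 to 35, compute RHS = 21·y³ + 12, and check whether it is a (positive or negative) perfect cube.
Check small values of y:
  y = 0: RHS = 12 is not a perfect cube.
  y = 1: RHS = 33 is not a perfect cube.
  y = -1: RHS = -9 is not a perfect cube.
  y = 2: RHS = 180 is not a perfect cube.
  y = -2: RHS = -156 is not a perfect cube.
  y = 3: RHS = 579 is not a perfect cube.
  y = -3: RHS = -555 is not a perfect cube.
Continuing the search up to |y| = 35 finds no solutions either.
No (x, y) in the scanned range satisfies the equation.

No integer solutions with |y| ≤ 35.


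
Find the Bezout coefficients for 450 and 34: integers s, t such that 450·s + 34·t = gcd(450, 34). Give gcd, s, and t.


Euclidean algorithm on (450, 34) — divide until remainder is 0:
  450 = 13 · 34 + 8
  34 = 4 · 8 + 2
  8 = 4 · 2 + 0
gcd(450, 34) = 2.
Track Bezout coefficients alongside the remainders: start with r₀ = 450 = a·1 + b·0 (s = 1, t = 0) and r₁ = 34 = a·0 + b·1 (s = 0, t = 1); each new remainder r_{k+1} = r_{k-1} − q_k·r_k inherits s_{k+1} = s_{k-1} − q_k·s_k, t_{k+1} = t_{k-1} − q_k·t_k, so r_k = a·s_k + b·t_k at every step:
  q = 13: r = 8, s = 1 − 13·0 = 1, t = 0 − 13·1 = -13  (check: 450·1 + 34·(-13) = 8)
  q = 4: r = 2, s = 0 − 4·1 = -4, t = 1 − 4·(-13) = 53  (check: 450·(-4) + 34·53 = 2)
The row with r = 2 (the gcd) gives the Bezout coefficients s = -4, t = 53.
Result: 450 · (-4) + 34 · (53) = 2.

gcd(450, 34) = 2; s = -4, t = 53 (check: 450·(-4) + 34·53 = 2).


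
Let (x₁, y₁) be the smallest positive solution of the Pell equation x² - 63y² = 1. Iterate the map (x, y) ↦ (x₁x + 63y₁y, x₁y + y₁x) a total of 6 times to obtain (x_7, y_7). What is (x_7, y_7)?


Step 1: Find the fundamental solution (x₁, y₁) of x² - 63y² = 1.
  Expand √63 as a continued fraction. a₀ = ⌊√63⌋ = 7; iterate m_{k+1} = d_k·a_k − m_k, d_{k+1} = (63 − m_{k+1}²)/d_k, a_{k+1} = ⌊(a₀ + m_{k+1})/d_{k+1}⌋ (starting m₀ = 0, d₀ = 1), with convergents p_k = a_k·p_{k-1} + p_{k-2}, q_k = a_k·q_{k-1} + q_{k-2} (p₋₁ = 1, q₋₁ = 0):
  k = 0: a₀ = 7; p₀/q₀ = 7/1; p₀² − 63·q₀² = 49 − 63 = -14.
  k = 1: m = 7, d = 14, a = ⌊(7 + 7)/14⌋ = 1; p/q = (1·7 + 1)/(1·1 + 0) = 8/1; p² − 63·q² = 64 − 63 = 1.
  The first convergent with p² − 63·q² = 1 gives the fundamental solution (x₁, y₁) = (8, 1).
Step 2: Apply the recurrence (x_{n+1}, y_{n+1}) = (x₁x_n + 63y₁y_n, x₁y_n + y₁x_n) repeatedly.
  From (x_1, y_1) = (8, 1): x_2 = 8·8 + 63·1·1 = 127; y_2 = 8·1 + 1·8 = 16.
  From (x_2, y_2) = (127, 16): x_3 = 8·127 + 63·1·16 = 2024; y_3 = 8·16 + 1·127 = 255.
  From (x_3, y_3) = (2024, 255): x_4 = 8·2024 + 63·1·255 = 32257; y_4 = 8·255 + 1·2024 = 4064.
  From (x_4, y_4) = (32257, 4064): x_5 = 8·32257 + 63·1·4064 = 514088; y_5 = 8·4064 + 1·32257 = 64769.
  From (x_5, y_5) = (514088, 64769): x_6 = 8·514088 + 63·1·64769 = 8193151; y_6 = 8·64769 + 1·514088 = 1032240.
  From (x_6, y_6) = (8193151, 1032240): x_7 = 8·8193151 + 63·1·1032240 = 130576328; y_7 = 8·1032240 + 1·8193151 = 16451071.
Step 3: Verify x_7² - 63·y_7² = 17050177433963584 - 17050177433963583 = 1 (should be 1). ✓

(x_1, y_1) = (8, 1); (x_7, y_7) = (130576328, 16451071).


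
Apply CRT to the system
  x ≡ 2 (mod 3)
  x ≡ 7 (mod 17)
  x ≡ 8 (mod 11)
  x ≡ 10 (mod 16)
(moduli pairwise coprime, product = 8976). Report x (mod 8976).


Product of moduli M = 3 · 17 · 11 · 16 = 8976.
Merge one congruence at a time:
  Start: x ≡ 2 (mod 3).
  Combine with x ≡ 7 (mod 17); new modulus lcm = 51.
    Write x = 2 + 3·t and substitute into x ≡ 7 (mod 17): 3·t ≡ 7 − 2 = 5 (mod 17).
    The inverse of 3 mod 17 is 6 (since 3·6 = 18 = 1·17 + 1), so t ≡ 6·5 = 30 ≡ 13 (mod 17).
    Then x = 2 + 3·13 = 41, valid modulo lcm(3, 17) = 51: x ≡ 41 (mod 51).
  Combine with x ≡ 8 (mod 11); new modulus lcm = 561.
    Write x = 41 + 51·t and substitute into x ≡ 8 (mod 11): 51·t ≡ 8 − 41 = -33 (mod 11).
    Reduce coefficients mod 11: 7·t ≡ 0 (mod 11).
    The inverse of 7 mod 11 is 8 (since 7·8 = 56 = 5·11 + 1), so t ≡ 8·0 = 0 ≡ 0 (mod 11).
    Then x = 41 + 51·0 = 41, valid modulo lcm(51, 11) = 561: x ≡ 41 (mod 561).
  Combine with x ≡ 10 (mod 16); new modulus lcm = 8976.
    Write x = 41 + 561·t and substitute into x ≡ 10 (mod 16): 561·t ≡ 10 − 41 = -31 (mod 16).
    Reduce coefficients mod 16: 1·t ≡ 1 (mod 16).
    So t ≡ 1 (mod 16).
    Then x = 41 + 561·1 = 602, valid modulo lcm(561, 16) = 8976: x ≡ 602 (mod 8976).
Verify against each original: 602 mod 3 = 2, 602 mod 17 = 7, 602 mod 11 = 8, 602 mod 16 = 10.

x ≡ 602 (mod 8976).


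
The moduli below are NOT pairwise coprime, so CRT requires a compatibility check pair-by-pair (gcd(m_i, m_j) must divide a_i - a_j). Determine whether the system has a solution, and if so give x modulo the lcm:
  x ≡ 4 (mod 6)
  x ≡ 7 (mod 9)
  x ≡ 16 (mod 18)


Moduli 6, 9, 18 are not pairwise coprime, so CRT works modulo lcm(m_i) when all pairwise compatibility conditions hold.
Pairwise compatibility: gcd(m_i, m_j) must divide a_i - a_j for every pair.
Merge one congruence at a time:
  Start: x ≡ 4 (mod 6).
  Combine with x ≡ 7 (mod 9): gcd(6, 9) = 3; 7 - 4 = 3, which IS divisible by 3, so compatible.
    Write x = 4 + 6·t and substitute into x ≡ 7 (mod 9): 6·t ≡ 7 − 4 = 3 (mod 9).
    Divide the congruence (and modulus) by g = 3: 2·t ≡ 1 (mod 3).
    The inverse of 2 mod 3 is 2 (since 2·2 = 4 = 1·3 + 1), so t ≡ 2·1 = 2 ≡ 2 (mod 3).
    Then x = 4 + 6·2 = 16, valid modulo lcm(6, 9) = 18: x ≡ 16 (mod 18).
  Combine with x ≡ 16 (mod 18): gcd(18, 18) = 18; 16 - 16 = 0, which IS divisible by 18, so compatible.
    Write x = 16 + 18·t and substitute into x ≡ 16 (mod 18): 18·t ≡ 16 − 16 = 0 (mod 18).
    Divide the congruence (and modulus) by g = 18: 1·t ≡ 0 (mod 1).
    Modulo 1 every t works; take t = 0.
    Then x = 16 + 18·0 = 16, valid modulo lcm(18, 18) = 18: x ≡ 16 (mod 18).
Verify: 16 mod 6 = 4, 16 mod 9 = 7, 16 mod 18 = 16.

x ≡ 16 (mod 18).


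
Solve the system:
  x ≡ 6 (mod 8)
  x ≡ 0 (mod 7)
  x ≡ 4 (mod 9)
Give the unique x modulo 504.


Moduli 8, 7, 9 are pairwise coprime; by CRT there is a unique solution modulo M = 8 · 7 · 9 = 504.
Solve pairwise, accumulating the modulus:
  Start with x ≡ 6 (mod 8).
  Combine with x ≡ 0 (mod 7): since gcd(8, 7) = 1, we get a unique residue mod 56.
    Write x = 6 + 8·t and substitute into x ≡ 0 (mod 7): 8·t ≡ 0 − 6 = -6 (mod 7).
    Reduce coefficients mod 7: 1·t ≡ 1 (mod 7).
    So t ≡ 1 (mod 7).
    Then x = 6 + 8·1 = 14, valid modulo lcm(8, 7) = 56: x ≡ 14 (mod 56).
  Combine with x ≡ 4 (mod 9): since gcd(56, 9) = 1, we get a unique residue mod 504.
    Write x = 14 + 56·t and substitute into x ≡ 4 (mod 9): 56·t ≡ 4 − 14 = -10 (mod 9).
    Reduce coefficients mod 9: 2·t ≡ 8 (mod 9).
    The inverse of 2 mod 9 is 5 (since 2·5 = 10 = 1·9 + 1), so t ≡ 5·8 = 40 ≡ 4 (mod 9).
    Then x = 14 + 56·4 = 238, valid modulo lcm(56, 9) = 504: x ≡ 238 (mod 504).
Verify: 238 mod 8 = 6 ✓, 238 mod 7 = 0 ✓, 238 mod 9 = 4 ✓.

x ≡ 238 (mod 504).


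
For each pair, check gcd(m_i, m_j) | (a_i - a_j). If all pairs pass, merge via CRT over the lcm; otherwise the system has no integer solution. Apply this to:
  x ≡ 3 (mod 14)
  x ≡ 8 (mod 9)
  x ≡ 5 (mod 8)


Moduli 14, 9, 8 are not pairwise coprime, so CRT works modulo lcm(m_i) when all pairwise compatibility conditions hold.
Pairwise compatibility: gcd(m_i, m_j) must divide a_i - a_j for every pair.
Merge one congruence at a time:
  Start: x ≡ 3 (mod 14).
  Combine with x ≡ 8 (mod 9): gcd(14, 9) = 1; 8 - 3 = 5, which IS divisible by 1, so compatible.
    Write x = 3 + 14·t and substitute into x ≡ 8 (mod 9): 14·t ≡ 8 − 3 = 5 (mod 9).
    Reduce coefficients mod 9: 5·t ≡ 5 (mod 9).
    The inverse of 5 mod 9 is 2 (since 5·2 = 10 = 1·9 + 1), so t ≡ 2·5 = 10 ≡ 1 (mod 9).
    Then x = 3 + 14·1 = 17, valid modulo lcm(14, 9) = 126: x ≡ 17 (mod 126).
  Combine with x ≡ 5 (mod 8): gcd(126, 8) = 2; 5 - 17 = -12, which IS divisible by 2, so compatible.
    Write x = 17 + 126·t and substitute into x ≡ 5 (mod 8): 126·t ≡ 5 − 17 = -12 (mod 8).
    Divide the congruence (and modulus) by g = 2: 63·t ≡ -6 (mod 4).
    Reduce coefficients mod 4: 3·t ≡ 2 (mod 4).
    The inverse of 3 mod 4 is 3 (since 3·3 = 9 = 2·4 + 1), so t ≡ 3·2 = 6 ≡ 2 (mod 4).
    Then x = 17 + 126·2 = 269, valid modulo lcm(126, 8) = 504: x ≡ 269 (mod 504).
Verify: 269 mod 14 = 3, 269 mod 9 = 8, 269 mod 8 = 5.

x ≡ 269 (mod 504).


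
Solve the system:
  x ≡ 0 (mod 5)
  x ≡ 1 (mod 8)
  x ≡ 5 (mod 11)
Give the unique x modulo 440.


Moduli 5, 8, 11 are pairwise coprime; by CRT there is a unique solution modulo M = 5 · 8 · 11 = 440.
Solve pairwise, accumulating the modulus:
  Start with x ≡ 0 (mod 5).
  Combine with x ≡ 1 (mod 8): since gcd(5, 8) = 1, we get a unique residue mod 40.
    Write x = 0 + 5·t and substitute into x ≡ 1 (mod 8): 5·t ≡ 1 − 0 = 1 (mod 8).
    The inverse of 5 mod 8 is 5 (since 5·5 = 25 = 3·8 + 1), so t ≡ 5·1 = 5 ≡ 5 (mod 8).
    Then x = 0 + 5·5 = 25, valid modulo lcm(5, 8) = 40: x ≡ 25 (mod 40).
  Combine with x ≡ 5 (mod 11): since gcd(40, 11) = 1, we get a unique residue mod 440.
    Write x = 25 + 40·t and substitute into x ≡ 5 (mod 11): 40·t ≡ 5 − 25 = -20 (mod 11).
    Reduce coefficients mod 11: 7·t ≡ 2 (mod 11).
    The inverse of 7 mod 11 is 8 (since 7·8 = 56 = 5·11 + 1), so t ≡ 8·2 = 16 ≡ 5 (mod 11).
    Then x = 25 + 40·5 = 225, valid modulo lcm(40, 11) = 440: x ≡ 225 (mod 440).
Verify: 225 mod 5 = 0 ✓, 225 mod 8 = 1 ✓, 225 mod 11 = 5 ✓.

x ≡ 225 (mod 440).


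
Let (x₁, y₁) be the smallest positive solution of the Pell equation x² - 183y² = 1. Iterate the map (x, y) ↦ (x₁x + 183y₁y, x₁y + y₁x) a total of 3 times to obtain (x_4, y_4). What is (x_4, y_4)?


Step 1: Find the fundamental solution (x₁, y₁) of x² - 183y² = 1.
  Expand √183 as a continued fraction. a₀ = ⌊√183⌋ = 13; iterate m_{k+1} = d_k·a_k − m_k, d_{k+1} = (183 − m_{k+1}²)/d_k, a_{k+1} = ⌊(a₀ + m_{k+1})/d_{k+1}⌋ (starting m₀ = 0, d₀ = 1), with convergents p_k = a_k·p_{k-1} + p_{k-2}, q_k = a_k·q_{k-1} + q_{k-2} (p₋₁ = 1, q₋₁ = 0):
  k = 0: a₀ = 13; p₀/q₀ = 13/1; p₀² − 183·q₀² = 169 − 183 = -14.
  k = 1: m = 13, d = 14, a = ⌊(13 + 13)/14⌋ = 1; p/q = (1·13 + 1)/(1·1 + 0) = 14/1; p² − 183·q² = 196 − 183 = 13.
  k = 2: m = 1, d = 13, a = ⌊(13 + 1)/13⌋ = 1; p/q = (1·14 + 13)/(1·1 + 1) = 27/2; p² − 183·q² = 729 − 732 = -3.
  k = 3: m = 12, d = 3, a = ⌊(13 + 12)/3⌋ = 8; p/q = (8·27 + 14)/(8·2 + 1) = 230/17; p² − 183·q² = 52900 − 52887 = 13.
  k = 4: m = 12, d = 13, a = ⌊(13 + 12)/13⌋ = 1; p/q = (1·230 + 27)/(1·17 + 2) = 257/19; p² − 183·q² = 66049 − 66063 = -14.
  k = 5: m = 1, d = 14, a = ⌊(13 + 1)/14⌋ = 1; p/q = (1·257 + 230)/(1·19 + 17) = 487/36; p² − 183·q² = 237169 − 237168 = 1.
  The first convergent with p² − 183·q² = 1 gives the fundamental solution (x₁, y₁) = (487, 36).
Step 2: Apply the recurrence (x_{n+1}, y_{n+1}) = (x₁x_n + 183y₁y_n, x₁y_n + y₁x_n) repeatedly.
  From (x_1, y_1) = (487, 36): x_2 = 487·487 + 183·36·36 = 474337; y_2 = 487·36 + 36·487 = 35064.
  From (x_2, y_2) = (474337, 35064): x_3 = 487·474337 + 183·36·35064 = 462003751; y_3 = 487·35064 + 36·474337 = 34152300.
  From (x_3, y_3) = (462003751, 34152300): x_4 = 487·462003751 + 183·36·34152300 = 449991179137; y_4 = 487·34152300 + 36·462003751 = 33264305136.
Step 3: Verify x_4² - 183·y_4² = 202492061301107624064769 - 202492061301107624064768 = 1 (should be 1). ✓

(x_1, y_1) = (487, 36); (x_4, y_4) = (449991179137, 33264305136).


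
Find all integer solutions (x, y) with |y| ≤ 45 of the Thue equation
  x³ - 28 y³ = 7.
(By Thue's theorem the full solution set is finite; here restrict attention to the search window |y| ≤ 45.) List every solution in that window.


The equation is x³ - 28y³ = 7. For fixed y, x³ = 28·y³ + 7, so a solution requires the RHS to be a perfect cube.
Strategy: iterate y from -45 to 45, compute RHS = 28·y³ + 7, and check whether it is a (positive or negative) perfect cube.
Check small values of y:
  y = 0: RHS = 7 is not a perfect cube.
  y = 1: RHS = 35 is not a perfect cube.
  y = -1: RHS = -21 is not a perfect cube.
  y = 2: RHS = 231 is not a perfect cube.
  y = -2: RHS = -217 is not a perfect cube.
  y = 3: RHS = 763 is not a perfect cube.
  y = -3: RHS = -749 is not a perfect cube.
Continuing the search up to |y| = 45 finds no solutions either.
No (x, y) in the scanned range satisfies the equation.

No integer solutions with |y| ≤ 45.


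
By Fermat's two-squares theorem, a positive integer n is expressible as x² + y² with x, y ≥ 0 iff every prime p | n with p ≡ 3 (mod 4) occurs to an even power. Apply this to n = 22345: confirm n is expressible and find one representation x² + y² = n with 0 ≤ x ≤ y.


Step 1: Factor n = 22345 = 5 · 41 · 109.
Step 2: Check the mod-4 condition on each prime factor: 5 ≡ 1 (mod 4), exponent 1; 41 ≡ 1 (mod 4), exponent 1; 109 ≡ 1 (mod 4), exponent 1.
All primes ≡ 3 (mod 4) appear to even exponent (or don't appear), so by the two-squares theorem n IS expressible as a sum of two squares.
Step 3: Build a representation. Here n = 5 · 41 · 109 is a product of primes ≡ 1 (mod 4). Each prime p ≡ 1 (mod 4) is itself a sum of two squares; find a² by testing p − a² for a perfect square:
  5: 5 − 1² = 4 = 2² ⇒ 5 = 1² + 2².
  41: 41 − 1² = 40, 41 − 2² = 37, 41 − 3² = 32, 41 − 4² = 25 = 5² ⇒ 41 = 4² + 5².
  109: 109 − 1² = 108, 109 − 2² = 105, 109 − 3² = 100 = 10² ⇒ 109 = 3² + 10².
  Combine using the Brahmagupta–Fibonacci identity (a² + b²)(c² + d²) = (ac − bd)² + (ad + bc)² = (ac + bd)² + (ad − bc)²:
  5 · 41 = 205: from (1² + 2²)(4² + 5²), take (1·4 − 2·5, 1·5 + 2·4) = (4 − 10, 5 + 8) = (-6, 13); dropping signs (only squares matter) gives (6, 13); check 6² + 13² = 36 + 169 = 205 ✓.
  205 · 109 = 22345: from (6² + 13²)(3² + 10²), take (6·3 − 13·10, 6·10 + 13·3) = (18 − 130, 60 + 39) = (-112, 99); dropping signs (only squares matter) gives (112, 99); check 112² + 99² = 12544 + 9801 = 22345 ✓.
Step 4: Order so x ≤ y and verify: 99² + 112² = 9801 + 12544 = 22345 = n. ✓

n = 22345 = 99² + 112² (one valid representation with x ≤ y).


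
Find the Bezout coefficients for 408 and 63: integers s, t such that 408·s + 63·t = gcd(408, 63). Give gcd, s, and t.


Euclidean algorithm on (408, 63) — divide until remainder is 0:
  408 = 6 · 63 + 30
  63 = 2 · 30 + 3
  30 = 10 · 3 + 0
gcd(408, 63) = 3.
Track Bezout coefficients alongside the remainders: start with r₀ = 408 = a·1 + b·0 (s = 1, t = 0) and r₁ = 63 = a·0 + b·1 (s = 0, t = 1); each new remainder r_{k+1} = r_{k-1} − q_k·r_k inherits s_{k+1} = s_{k-1} − q_k·s_k, t_{k+1} = t_{k-1} − q_k·t_k, so r_k = a·s_k + b·t_k at every step:
  q = 6: r = 30, s = 1 − 6·0 = 1, t = 0 − 6·1 = -6  (check: 408·1 + 63·(-6) = 30)
  q = 2: r = 3, s = 0 − 2·1 = -2, t = 1 − 2·(-6) = 13  (check: 408·(-2) + 63·13 = 3)
The row with r = 3 (the gcd) gives the Bezout coefficients s = -2, t = 13.
Result: 408 · (-2) + 63 · (13) = 3.

gcd(408, 63) = 3; s = -2, t = 13 (check: 408·(-2) + 63·13 = 3).


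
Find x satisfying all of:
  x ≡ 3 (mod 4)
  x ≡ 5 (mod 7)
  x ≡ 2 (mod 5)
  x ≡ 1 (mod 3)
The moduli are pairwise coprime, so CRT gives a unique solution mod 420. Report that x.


Product of moduli M = 4 · 7 · 5 · 3 = 420.
Merge one congruence at a time:
  Start: x ≡ 3 (mod 4).
  Combine with x ≡ 5 (mod 7); new modulus lcm = 28.
    Write x = 3 + 4·t and substitute into x ≡ 5 (mod 7): 4·t ≡ 5 − 3 = 2 (mod 7).
    The inverse of 4 mod 7 is 2 (since 4·2 = 8 = 1·7 + 1), so t ≡ 2·2 = 4 ≡ 4 (mod 7).
    Then x = 3 + 4·4 = 19, valid modulo lcm(4, 7) = 28: x ≡ 19 (mod 28).
  Combine with x ≡ 2 (mod 5); new modulus lcm = 140.
    Write x = 19 + 28·t and substitute into x ≡ 2 (mod 5): 28·t ≡ 2 − 19 = -17 (mod 5).
    Reduce coefficients mod 5: 3·t ≡ 3 (mod 5).
    The inverse of 3 mod 5 is 2 (since 3·2 = 6 = 1·5 + 1), so t ≡ 2·3 = 6 ≡ 1 (mod 5).
    Then x = 19 + 28·1 = 47, valid modulo lcm(28, 5) = 140: x ≡ 47 (mod 140).
  Combine with x ≡ 1 (mod 3); new modulus lcm = 420.
    Write x = 47 + 140·t and substitute into x ≡ 1 (mod 3): 140·t ≡ 1 − 47 = -46 (mod 3).
    Reduce coefficients mod 3: 2·t ≡ 2 (mod 3).
    The inverse of 2 mod 3 is 2 (since 2·2 = 4 = 1·3 + 1), so t ≡ 2·2 = 4 ≡ 1 (mod 3).
    Then x = 47 + 140·1 = 187, valid modulo lcm(140, 3) = 420: x ≡ 187 (mod 420).
Verify against each original: 187 mod 4 = 3, 187 mod 7 = 5, 187 mod 5 = 2, 187 mod 3 = 1.

x ≡ 187 (mod 420).


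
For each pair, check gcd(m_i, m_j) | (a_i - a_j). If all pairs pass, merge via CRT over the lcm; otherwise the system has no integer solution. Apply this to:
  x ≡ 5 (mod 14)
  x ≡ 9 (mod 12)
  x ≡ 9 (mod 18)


Moduli 14, 12, 18 are not pairwise coprime, so CRT works modulo lcm(m_i) when all pairwise compatibility conditions hold.
Pairwise compatibility: gcd(m_i, m_j) must divide a_i - a_j for every pair.
Merge one congruence at a time:
  Start: x ≡ 5 (mod 14).
  Combine with x ≡ 9 (mod 12): gcd(14, 12) = 2; 9 - 5 = 4, which IS divisible by 2, so compatible.
    Write x = 5 + 14·t and substitute into x ≡ 9 (mod 12): 14·t ≡ 9 − 5 = 4 (mod 12).
    Divide the congruence (and modulus) by g = 2: 7·t ≡ 2 (mod 6).
    Reduce coefficients mod 6: 1·t ≡ 2 (mod 6).
    So t ≡ 2 (mod 6).
    Then x = 5 + 14·2 = 33, valid modulo lcm(14, 12) = 84: x ≡ 33 (mod 84).
  Combine with x ≡ 9 (mod 18): gcd(84, 18) = 6; 9 - 33 = -24, which IS divisible by 6, so compatible.
    Write x = 33 + 84·t and substitute into x ≡ 9 (mod 18): 84·t ≡ 9 − 33 = -24 (mod 18).
    Divide the congruence (and modulus) by g = 6: 14·t ≡ -4 (mod 3).
    Reduce coefficients mod 3: 2·t ≡ 2 (mod 3).
    The inverse of 2 mod 3 is 2 (since 2·2 = 4 = 1·3 + 1), so t ≡ 2·2 = 4 ≡ 1 (mod 3).
    Then x = 33 + 84·1 = 117, valid modulo lcm(84, 18) = 252: x ≡ 117 (mod 252).
Verify: 117 mod 14 = 5, 117 mod 12 = 9, 117 mod 18 = 9.

x ≡ 117 (mod 252).


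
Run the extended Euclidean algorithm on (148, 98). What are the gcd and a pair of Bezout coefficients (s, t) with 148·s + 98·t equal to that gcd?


Euclidean algorithm on (148, 98) — divide until remainder is 0:
  148 = 1 · 98 + 50
  98 = 1 · 50 + 48
  50 = 1 · 48 + 2
  48 = 24 · 2 + 0
gcd(148, 98) = 2.
Track Bezout coefficients alongside the remainders: start with r₀ = 148 = a·1 + b·0 (s = 1, t = 0) and r₁ = 98 = a·0 + b·1 (s = 0, t = 1); each new remainder r_{k+1} = r_{k-1} − q_k·r_k inherits s_{k+1} = s_{k-1} − q_k·s_k, t_{k+1} = t_{k-1} − q_k·t_k, so r_k = a·s_k + b·t_k at every step:
  q = 1: r = 50, s = 1 − 1·0 = 1, t = 0 − 1·1 = -1  (check: 148·1 + 98·(-1) = 50)
  q = 1: r = 48, s = 0 − 1·1 = -1, t = 1 − 1·(-1) = 2  (check: 148·(-1) + 98·2 = 48)
  q = 1: r = 2, s = 1 − 1·(-1) = 2, t = -1 − 1·2 = -3  (check: 148·2 + 98·(-3) = 2)
The row with r = 2 (the gcd) gives the Bezout coefficients s = 2, t = -3.
Result: 148 · (2) + 98 · (-3) = 2.

gcd(148, 98) = 2; s = 2, t = -3 (check: 148·2 + 98·(-3) = 2).


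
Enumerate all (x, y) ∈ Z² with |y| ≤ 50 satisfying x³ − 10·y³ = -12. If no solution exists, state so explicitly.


The equation is x³ - 10y³ = -12. For fixed y, x³ = 10·y³ − 12, so a solution requires the RHS to be a perfect cube.
Strategy: iterate y from -50 to 50, compute RHS = 10·y³ − 12, and check whether it is a (positive or negative) perfect cube.
Check small values of y:
  y = 0: RHS = -12 is not a perfect cube.
  y = 1: RHS = -2 is not a perfect cube.
  y = -1: RHS = -22 is not a perfect cube.
  y = 2: RHS = 68 is not a perfect cube.
  y = -2: RHS = -92 is not a perfect cube.
  y = 3: RHS = 258 is not a perfect cube.
  y = -3: RHS = -282 is not a perfect cube.
Continuing the search up to |y| = 50 finds no solutions either.
No (x, y) in the scanned range satisfies the equation.

No integer solutions with |y| ≤ 50.


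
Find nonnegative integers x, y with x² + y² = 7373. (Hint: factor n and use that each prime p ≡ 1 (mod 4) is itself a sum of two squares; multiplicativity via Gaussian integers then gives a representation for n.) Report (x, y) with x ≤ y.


Step 1: Factor n = 7373 = 73 · 101.
Step 2: Check the mod-4 condition on each prime factor: 73 ≡ 1 (mod 4), exponent 1; 101 ≡ 1 (mod 4), exponent 1.
All primes ≡ 3 (mod 4) appear to even exponent (or don't appear), so by the two-squares theorem n IS expressible as a sum of two squares.
Step 3: Build a representation. Here n = 73 · 101 is a product of primes ≡ 1 (mod 4). Each prime p ≡ 1 (mod 4) is itself a sum of two squares; find a² by testing p − a² for a perfect square:
  73: 73 − 1² = 72, 73 − 2² = 69, 73 − 3² = 64 = 8² ⇒ 73 = 3² + 8².
  101: 101 − 1² = 100 = 10² ⇒ 101 = 1² + 10².
  Combine using the Brahmagupta–Fibonacci identity (a² + b²)(c² + d²) = (ac − bd)² + (ad + bc)² = (ac + bd)² + (ad − bc)²:
  73 · 101 = 7373: from (3² + 8²)(1² + 10²), take (3·1 − 8·10, 3·10 + 8·1) = (3 − 80, 30 + 8) = (-77, 38); dropping signs (only squares matter) gives (77, 38); check 77² + 38² = 5929 + 1444 = 7373 ✓.
Step 4: Order so x ≤ y and verify: 38² + 77² = 1444 + 5929 = 7373 = n. ✓

n = 7373 = 38² + 77² (one valid representation with x ≤ y).


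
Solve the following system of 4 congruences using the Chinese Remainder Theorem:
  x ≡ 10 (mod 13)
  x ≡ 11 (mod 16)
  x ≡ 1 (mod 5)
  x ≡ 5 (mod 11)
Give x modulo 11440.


Product of moduli M = 13 · 16 · 5 · 11 = 11440.
Merge one congruence at a time:
  Start: x ≡ 10 (mod 13).
  Combine with x ≡ 11 (mod 16); new modulus lcm = 208.
    Write x = 10 + 13·t and substitute into x ≡ 11 (mod 16): 13·t ≡ 11 − 10 = 1 (mod 16).
    The inverse of 13 mod 16 is 5 (since 13·5 = 65 = 4·16 + 1), so t ≡ 5·1 = 5 ≡ 5 (mod 16).
    Then x = 10 + 13·5 = 75, valid modulo lcm(13, 16) = 208: x ≡ 75 (mod 208).
  Combine with x ≡ 1 (mod 5); new modulus lcm = 1040.
    Write x = 75 + 208·t and substitute into x ≡ 1 (mod 5): 208·t ≡ 1 − 75 = -74 (mod 5).
    Reduce coefficients mod 5: 3·t ≡ 1 (mod 5).
    The inverse of 3 mod 5 is 2 (since 3·2 = 6 = 1·5 + 1), so t ≡ 2·1 = 2 ≡ 2 (mod 5).
    Then x = 75 + 208·2 = 491, valid modulo lcm(208, 5) = 1040: x ≡ 491 (mod 1040).
  Combine with x ≡ 5 (mod 11); new modulus lcm = 11440.
    Write x = 491 + 1040·t and substitute into x ≡ 5 (mod 11): 1040·t ≡ 5 − 491 = -486 (mod 11).
    Reduce coefficients mod 11: 6·t ≡ 9 (mod 11).
    The inverse of 6 mod 11 is 2 (since 6·2 = 12 = 1·11 + 1), so t ≡ 2·9 = 18 ≡ 7 (mod 11).
    Then x = 491 + 1040·7 = 7771, valid modulo lcm(1040, 11) = 11440: x ≡ 7771 (mod 11440).
Verify against each original: 7771 mod 13 = 10, 7771 mod 16 = 11, 7771 mod 5 = 1, 7771 mod 11 = 5.

x ≡ 7771 (mod 11440).


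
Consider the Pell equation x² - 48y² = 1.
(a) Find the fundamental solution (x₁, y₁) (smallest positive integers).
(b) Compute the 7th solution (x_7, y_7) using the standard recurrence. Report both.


Step 1: Find the fundamental solution (x₁, y₁) of x² - 48y² = 1.
  Expand √48 as a continued fraction. a₀ = ⌊√48⌋ = 6; iterate m_{k+1} = d_k·a_k − m_k, d_{k+1} = (48 − m_{k+1}²)/d_k, a_{k+1} = ⌊(a₀ + m_{k+1})/d_{k+1}⌋ (starting m₀ = 0, d₀ = 1), with convergents p_k = a_k·p_{k-1} + p_{k-2}, q_k = a_k·q_{k-1} + q_{k-2} (p₋₁ = 1, q₋₁ = 0):
  k = 0: a₀ = 6; p₀/q₀ = 6/1; p₀² − 48·q₀² = 36 − 48 = -12.
  k = 1: m = 6, d = 12, a = ⌊(6 + 6)/12⌋ = 1; p/q = (1·6 + 1)/(1·1 + 0) = 7/1; p² − 48·q² = 49 − 48 = 1.
  The first convergent with p² − 48·q² = 1 gives the fundamental solution (x₁, y₁) = (7, 1).
Step 2: Apply the recurrence (x_{n+1}, y_{n+1}) = (x₁x_n + 48y₁y_n, x₁y_n + y₁x_n) repeatedly.
  From (x_1, y_1) = (7, 1): x_2 = 7·7 + 48·1·1 = 97; y_2 = 7·1 + 1·7 = 14.
  From (x_2, y_2) = (97, 14): x_3 = 7·97 + 48·1·14 = 1351; y_3 = 7·14 + 1·97 = 195.
  From (x_3, y_3) = (1351, 195): x_4 = 7·1351 + 48·1·195 = 18817; y_4 = 7·195 + 1·1351 = 2716.
  From (x_4, y_4) = (18817, 2716): x_5 = 7·18817 + 48·1·2716 = 262087; y_5 = 7·2716 + 1·18817 = 37829.
  From (x_5, y_5) = (262087, 37829): x_6 = 7·262087 + 48·1·37829 = 3650401; y_6 = 7·37829 + 1·262087 = 526890.
  From (x_6, y_6) = (3650401, 526890): x_7 = 7·3650401 + 48·1·526890 = 50843527; y_7 = 7·526890 + 1·3650401 = 7338631.
Step 3: Verify x_7² - 48·y_7² = 2585064237799729 - 2585064237799728 = 1 (should be 1). ✓

(x_1, y_1) = (7, 1); (x_7, y_7) = (50843527, 7338631).


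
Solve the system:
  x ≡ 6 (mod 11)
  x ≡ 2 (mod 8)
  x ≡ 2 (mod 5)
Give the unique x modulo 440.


Moduli 11, 8, 5 are pairwise coprime; by CRT there is a unique solution modulo M = 11 · 8 · 5 = 440.
Solve pairwise, accumulating the modulus:
  Start with x ≡ 6 (mod 11).
  Combine with x ≡ 2 (mod 8): since gcd(11, 8) = 1, we get a unique residue mod 88.
    Write x = 6 + 11·t and substitute into x ≡ 2 (mod 8): 11·t ≡ 2 − 6 = -4 (mod 8).
    Reduce coefficients mod 8: 3·t ≡ 4 (mod 8).
    The inverse of 3 mod 8 is 3 (since 3·3 = 9 = 1·8 + 1), so t ≡ 3·4 = 12 ≡ 4 (mod 8).
    Then x = 6 + 11·4 = 50, valid modulo lcm(11, 8) = 88: x ≡ 50 (mod 88).
  Combine with x ≡ 2 (mod 5): since gcd(88, 5) = 1, we get a unique residue mod 440.
    Write x = 50 + 88·t and substitute into x ≡ 2 (mod 5): 88·t ≡ 2 − 50 = -48 (mod 5).
    Reduce coefficients mod 5: 3·t ≡ 2 (mod 5).
    The inverse of 3 mod 5 is 2 (since 3·2 = 6 = 1·5 + 1), so t ≡ 2·2 = 4 ≡ 4 (mod 5).
    Then x = 50 + 88·4 = 402, valid modulo lcm(88, 5) = 440: x ≡ 402 (mod 440).
Verify: 402 mod 11 = 6 ✓, 402 mod 8 = 2 ✓, 402 mod 5 = 2 ✓.

x ≡ 402 (mod 440).


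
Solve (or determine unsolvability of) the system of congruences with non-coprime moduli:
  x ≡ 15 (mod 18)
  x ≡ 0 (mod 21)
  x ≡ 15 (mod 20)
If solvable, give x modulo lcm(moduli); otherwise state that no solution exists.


Moduli 18, 21, 20 are not pairwise coprime, so CRT works modulo lcm(m_i) when all pairwise compatibility conditions hold.
Pairwise compatibility: gcd(m_i, m_j) must divide a_i - a_j for every pair.
Merge one congruence at a time:
  Start: x ≡ 15 (mod 18).
  Combine with x ≡ 0 (mod 21): gcd(18, 21) = 3; 0 - 15 = -15, which IS divisible by 3, so compatible.
    Write x = 15 + 18·t and substitute into x ≡ 0 (mod 21): 18·t ≡ 0 − 15 = -15 (mod 21).
    Divide the congruence (and modulus) by g = 3: 6·t ≡ -5 (mod 7).
    Reduce coefficients mod 7: 6·t ≡ 2 (mod 7).
    The inverse of 6 mod 7 is 6 (since 6·6 = 36 = 5·7 + 1), so t ≡ 6·2 = 12 ≡ 5 (mod 7).
    Then x = 15 + 18·5 = 105, valid modulo lcm(18, 21) = 126: x ≡ 105 (mod 126).
  Combine with x ≡ 15 (mod 20): gcd(126, 20) = 2; 15 - 105 = -90, which IS divisible by 2, so compatible.
    Write x = 105 + 126·t and substitute into x ≡ 15 (mod 20): 126·t ≡ 15 − 105 = -90 (mod 20).
    Divide the congruence (and modulus) by g = 2: 63·t ≡ -45 (mod 10).
    Reduce coefficients mod 10: 3·t ≡ 5 (mod 10).
    The inverse of 3 mod 10 is 7 (since 3·7 = 21 = 2·10 + 1), so t ≡ 7·5 = 35 ≡ 5 (mod 10).
    Then x = 105 + 126·5 = 735, valid modulo lcm(126, 20) = 1260: x ≡ 735 (mod 1260).
Verify: 735 mod 18 = 15, 735 mod 21 = 0, 735 mod 20 = 15.

x ≡ 735 (mod 1260).


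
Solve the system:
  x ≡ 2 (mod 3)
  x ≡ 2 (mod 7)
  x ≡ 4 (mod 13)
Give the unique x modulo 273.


Moduli 3, 7, 13 are pairwise coprime; by CRT there is a unique solution modulo M = 3 · 7 · 13 = 273.
Solve pairwise, accumulating the modulus:
  Start with x ≡ 2 (mod 3).
  Combine with x ≡ 2 (mod 7): since gcd(3, 7) = 1, we get a unique residue mod 21.
    Write x = 2 + 3·t and substitute into x ≡ 2 (mod 7): 3·t ≡ 2 − 2 = 0 (mod 7).
    The inverse of 3 mod 7 is 5 (since 3·5 = 15 = 2·7 + 1), so t ≡ 5·0 = 0 ≡ 0 (mod 7).
    Then x = 2 + 3·0 = 2, valid modulo lcm(3, 7) = 21: x ≡ 2 (mod 21).
  Combine with x ≡ 4 (mod 13): since gcd(21, 13) = 1, we get a unique residue mod 273.
    Write x = 2 + 21·t and substitute into x ≡ 4 (mod 13): 21·t ≡ 4 − 2 = 2 (mod 13).
    Reduce coefficients mod 13: 8·t ≡ 2 (mod 13).
    The inverse of 8 mod 13 is 5 (since 8·5 = 40 = 3·13 + 1), so t ≡ 5·2 = 10 ≡ 10 (mod 13).
    Then x = 2 + 21·10 = 212, valid modulo lcm(21, 13) = 273: x ≡ 212 (mod 273).
Verify: 212 mod 3 = 2 ✓, 212 mod 7 = 2 ✓, 212 mod 13 = 4 ✓.

x ≡ 212 (mod 273).


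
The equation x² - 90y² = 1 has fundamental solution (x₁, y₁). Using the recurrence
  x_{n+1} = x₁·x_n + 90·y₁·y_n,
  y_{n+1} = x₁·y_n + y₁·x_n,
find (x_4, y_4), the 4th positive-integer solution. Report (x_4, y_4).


Step 1: Find the fundamental solution (x₁, y₁) of x² - 90y² = 1.
  Expand √90 as a continued fraction. a₀ = ⌊√90⌋ = 9; iterate m_{k+1} = d_k·a_k − m_k, d_{k+1} = (90 − m_{k+1}²)/d_k, a_{k+1} = ⌊(a₀ + m_{k+1})/d_{k+1}⌋ (starting m₀ = 0, d₀ = 1), with convergents p_k = a_k·p_{k-1} + p_{k-2}, q_k = a_k·q_{k-1} + q_{k-2} (p₋₁ = 1, q₋₁ = 0):
  k = 0: a₀ = 9; p₀/q₀ = 9/1; p₀² − 90·q₀² = 81 − 90 = -9.
  k = 1: m = 9, d = 9, a = ⌊(9 + 9)/9⌋ = 2; p/q = (2·9 + 1)/(2·1 + 0) = 19/2; p² − 90·q² = 361 − 360 = 1.
  The first convergent with p² − 90·q² = 1 gives the fundamental solution (x₁, y₁) = (19, 2).
Step 2: Apply the recurrence (x_{n+1}, y_{n+1}) = (x₁x_n + 90y₁y_n, x₁y_n + y₁x_n) repeatedly.
  From (x_1, y_1) = (19, 2): x_2 = 19·19 + 90·2·2 = 721; y_2 = 19·2 + 2·19 = 76.
  From (x_2, y_2) = (721, 76): x_3 = 19·721 + 90·2·76 = 27379; y_3 = 19·76 + 2·721 = 2886.
  From (x_3, y_3) = (27379, 2886): x_4 = 19·27379 + 90·2·2886 = 1039681; y_4 = 19·2886 + 2·27379 = 109592.
Step 3: Verify x_4² - 90·y_4² = 1080936581761 - 1080936581760 = 1 (should be 1). ✓

(x_1, y_1) = (19, 2); (x_4, y_4) = (1039681, 109592).


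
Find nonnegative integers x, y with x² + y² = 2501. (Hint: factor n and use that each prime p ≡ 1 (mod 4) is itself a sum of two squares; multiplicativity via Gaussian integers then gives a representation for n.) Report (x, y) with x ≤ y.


Step 1: Factor n = 2501 = 41 · 61.
Step 2: Check the mod-4 condition on each prime factor: 41 ≡ 1 (mod 4), exponent 1; 61 ≡ 1 (mod 4), exponent 1.
All primes ≡ 3 (mod 4) appear to even exponent (or don't appear), so by the two-squares theorem n IS expressible as a sum of two squares.
Step 3: Build a representation. Here n = 41 · 61 is a product of primes ≡ 1 (mod 4). Each prime p ≡ 1 (mod 4) is itself a sum of two squares; find a² by testing p − a² for a perfect square:
  41: 41 − 1² = 40, 41 − 2² = 37, 41 − 3² = 32, 41 − 4² = 25 = 5² ⇒ 41 = 4² + 5².
  61: 61 − 1² = 60, 61 − 2² = 57, 61 − 3² = 52, 61 − 4² = 45, 61 − 5² = 36 = 6² ⇒ 61 = 5² + 6².
  Combine using the Brahmagupta–Fibonacci identity (a² + b²)(c² + d²) = (ac − bd)² + (ad + bc)² = (ac + bd)² + (ad − bc)²:
  41 · 61 = 2501: from (4² + 5²)(5² + 6²), take (4·5 − 5·6, 4·6 + 5·5) = (20 − 30, 24 + 25) = (-10, 49); dropping signs (only squares matter) gives (10, 49); check 10² + 49² = 100 + 2401 = 2501 ✓.
Step 4: Order so x ≤ y and verify: 10² + 49² = 100 + 2401 = 2501 = n. ✓

n = 2501 = 10² + 49² (one valid representation with x ≤ y).


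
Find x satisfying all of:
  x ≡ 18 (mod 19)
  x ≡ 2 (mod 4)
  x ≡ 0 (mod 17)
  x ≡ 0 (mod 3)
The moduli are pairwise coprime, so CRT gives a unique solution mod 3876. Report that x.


Product of moduli M = 19 · 4 · 17 · 3 = 3876.
Merge one congruence at a time:
  Start: x ≡ 18 (mod 19).
  Combine with x ≡ 2 (mod 4); new modulus lcm = 76.
    Write x = 18 + 19·t and substitute into x ≡ 2 (mod 4): 19·t ≡ 2 − 18 = -16 (mod 4).
    Reduce coefficients mod 4: 3·t ≡ 0 (mod 4).
    The inverse of 3 mod 4 is 3 (since 3·3 = 9 = 2·4 + 1), so t ≡ 3·0 = 0 ≡ 0 (mod 4).
    Then x = 18 + 19·0 = 18, valid modulo lcm(19, 4) = 76: x ≡ 18 (mod 76).
  Combine with x ≡ 0 (mod 17); new modulus lcm = 1292.
    Write x = 18 + 76·t and substitute into x ≡ 0 (mod 17): 76·t ≡ 0 − 18 = -18 (mod 17).
    Reduce coefficients mod 17: 8·t ≡ 16 (mod 17).
    The inverse of 8 mod 17 is 15 (since 8·15 = 120 = 7·17 + 1), so t ≡ 15·16 = 240 ≡ 2 (mod 17).
    Then x = 18 + 76·2 = 170, valid modulo lcm(76, 17) = 1292: x ≡ 170 (mod 1292).
  Combine with x ≡ 0 (mod 3); new modulus lcm = 3876.
    Write x = 170 + 1292·t and substitute into x ≡ 0 (mod 3): 1292·t ≡ 0 − 170 = -170 (mod 3).
    Reduce coefficients mod 3: 2·t ≡ 1 (mod 3).
    The inverse of 2 mod 3 is 2 (since 2·2 = 4 = 1·3 + 1), so t ≡ 2·1 = 2 ≡ 2 (mod 3).
    Then x = 170 + 1292·2 = 2754, valid modulo lcm(1292, 3) = 3876: x ≡ 2754 (mod 3876).
Verify against each original: 2754 mod 19 = 18, 2754 mod 4 = 2, 2754 mod 17 = 0, 2754 mod 3 = 0.

x ≡ 2754 (mod 3876).


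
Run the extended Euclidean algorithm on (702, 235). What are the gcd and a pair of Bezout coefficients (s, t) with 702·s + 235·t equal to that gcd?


Euclidean algorithm on (702, 235) — divide until remainder is 0:
  702 = 2 · 235 + 232
  235 = 1 · 232 + 3
  232 = 77 · 3 + 1
  3 = 3 · 1 + 0
gcd(702, 235) = 1.
Track Bezout coefficients alongside the remainders: start with r₀ = 702 = a·1 + b·0 (s = 1, t = 0) and r₁ = 235 = a·0 + b·1 (s = 0, t = 1); each new remainder r_{k+1} = r_{k-1} − q_k·r_k inherits s_{k+1} = s_{k-1} − q_k·s_k, t_{k+1} = t_{k-1} − q_k·t_k, so r_k = a·s_k + b·t_k at every step:
  q = 2: r = 232, s = 1 − 2·0 = 1, t = 0 − 2·1 = -2  (check: 702·1 + 235·(-2) = 232)
  q = 1: r = 3, s = 0 − 1·1 = -1, t = 1 − 1·(-2) = 3  (check: 702·(-1) + 235·3 = 3)
  q = 77: r = 1, s = 1 − 77·(-1) = 78, t = -2 − 77·3 = -233  (check: 702·78 + 235·(-233) = 1)
The row with r = 1 (the gcd) gives the Bezout coefficients s = 78, t = -233.
Result: 702 · (78) + 235 · (-233) = 1.

gcd(702, 235) = 1; s = 78, t = -233 (check: 702·78 + 235·(-233) = 1).


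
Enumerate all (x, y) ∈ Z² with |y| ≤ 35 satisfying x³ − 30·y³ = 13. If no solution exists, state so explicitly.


The equation is x³ - 30y³ = 13. For fixed y, x³ = 30·y³ + 13, so a solution requires the RHS to be a perfect cube.
Strategy: iterate y from -35 to 35, compute RHS = 30·y³ + 13, and check whether it is a (positive or negative) perfect cube.
Check small values of y:
  y = 0: RHS = 13 is not a perfect cube.
  y = 1: RHS = 43 is not a perfect cube.
  y = -1: RHS = -17 is not a perfect cube.
  y = 2: RHS = 253 is not a perfect cube.
  y = -2: RHS = -227 is not a perfect cube.
  y = 3: RHS = 823 is not a perfect cube.
  y = -3: RHS = -797 is not a perfect cube.
Continuing the search up to |y| = 35 finds no solutions either.
No (x, y) in the scanned range satisfies the equation.

No integer solutions with |y| ≤ 35.
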